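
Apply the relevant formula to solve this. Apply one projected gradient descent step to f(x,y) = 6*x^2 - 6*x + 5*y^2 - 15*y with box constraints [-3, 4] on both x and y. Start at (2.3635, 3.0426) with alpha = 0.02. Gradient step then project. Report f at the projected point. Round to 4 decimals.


Step 1: Compute gradient at (2.3635, 3.0426).
grad_x = 2*6*2.3635 - 6 = 22.362
grad_y = 2*5*3.0426 - 15 = 15.426
Step 2: Gradient step.
x_raw = 2.3635 - 0.02*22.362 = 1.9163
y_raw = 3.0426 - 0.02*15.426 = 2.7341
Step 3: Project onto [-3, 4].
x_proj = clip(1.9163) = 1.9163
y_proj = clip(2.7341) = 2.7341
Step 4: Evaluate f.
f(1.9163, 2.7341) = 6.8995


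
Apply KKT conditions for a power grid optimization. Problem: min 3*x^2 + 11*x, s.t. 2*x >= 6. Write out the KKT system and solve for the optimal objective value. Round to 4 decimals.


Step 1: Try lambda = 0 (constraint inactive).
x_unc = -11/(2*3) = -1.8333
Check: 2*-1.8333 = -3.6666 < 6 -- violated!
Step 2: Constraint must be active: 2*x = 6
x* = 6/2 = 3.0
lambda = (2*3*3.0 + 11)/2 = 14.5
Step 3: Compute optimal value.
f(x*) = 3*3.0^2 + 11*3.0 = 60.0


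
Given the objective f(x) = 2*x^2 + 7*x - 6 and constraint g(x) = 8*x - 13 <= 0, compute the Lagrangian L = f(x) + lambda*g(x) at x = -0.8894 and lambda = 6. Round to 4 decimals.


Step 1: Evaluate f(x).
f(-0.8894) = 2*(-0.8894)^2 + 7*(-0.8894) - 6 = -10.6437
Step 2: Evaluate g(x).
g(-0.8894) = 8*-0.8894 - 13 = -20.1152
Step 3: Compute Lagrangian.
L = -10.6437 + 6*-20.1152 = -131.3349


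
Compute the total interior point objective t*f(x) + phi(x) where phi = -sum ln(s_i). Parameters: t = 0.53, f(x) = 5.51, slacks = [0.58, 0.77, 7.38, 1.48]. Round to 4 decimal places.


Step 1: Compute log-barrier.
ln values: [-0.5447, -0.2614, 1.9988, 0.392]
phi = -(-0.5447 - 0.2614 + 1.9988 + 0.392) = -1.5847
Step 2: Compute augmented objective.
t*f(x) = 0.53*5.51 = 2.9203
Total = 2.9203 - 1.5847 = 1.3356


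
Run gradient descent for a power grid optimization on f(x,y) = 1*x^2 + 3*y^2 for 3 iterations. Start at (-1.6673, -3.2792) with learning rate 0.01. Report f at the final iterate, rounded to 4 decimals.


Gradient descent on f(x,y) = 1*x^2 + 3*y^2.
Starting point: (-1.6673, -3.2792), alpha = 0.01
Step 1: grad_x = 2*1*-1.6673 = -3.3346, grad_y = 2*3*-3.2792 = -19.6752
  x_1 = -1.6673 - 0.01*-3.3346 = -1.634
  y_1 = -3.2792 - 0.01*-19.6752 = -3.0824
Step 2: grad_x = 2*1*-1.634 = -3.2679, grad_y = 2*3*-3.0824 = -18.4947
  x_2 = -1.634 - 0.01*-3.2679 = -1.6013
  y_2 = -3.0824 - 0.01*-18.4947 = -2.8975
Step 3: grad_x = 2*1*-1.6013 = -3.2025, grad_y = 2*3*-2.8975 = -17.385
  x_3 = -1.6013 - 0.01*-3.2025 = -1.5692
  y_3 = -2.8975 - 0.01*-17.385 = -2.7237
f(-1.5692, -2.7237) = 1*(-1.5692)^2 + 3*(-2.7237)^2 = 24.7174


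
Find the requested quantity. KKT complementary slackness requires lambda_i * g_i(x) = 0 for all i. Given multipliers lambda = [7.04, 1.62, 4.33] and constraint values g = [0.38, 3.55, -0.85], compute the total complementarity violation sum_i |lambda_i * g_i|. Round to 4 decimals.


KKT complementary slackness check:
lambda_1 * g_1 = 7.04 * 0.38 = 2.6752
lambda_2 * g_2 = 1.62 * 3.55 = 5.751
lambda_3 * g_3 = 4.33 * -0.85 = -3.6805
Total violation = 2.6752 + 5.751 + 3.6805 = 12.1067


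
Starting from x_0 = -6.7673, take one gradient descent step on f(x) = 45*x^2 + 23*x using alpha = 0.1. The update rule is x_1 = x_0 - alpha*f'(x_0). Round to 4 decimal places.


We compute the gradient at x_0 and apply the update.
f'(x) = 90*x + 23
f'(-6.7673) = 90*-6.7673 + 23 = -586.057
x_1 = -6.7673 - 0.1*-586.057 = 51.8384


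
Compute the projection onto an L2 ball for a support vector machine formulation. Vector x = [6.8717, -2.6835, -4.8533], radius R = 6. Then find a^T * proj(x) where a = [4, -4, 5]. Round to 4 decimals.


Step 1: Compute ||x|| (intermediates to 6 decimals).
||x|| = sqrt(6.8717^2 + (-2.6835)^2 + (-4.8533)^2) = 8.830399
Step 2: Project.
Since ||x|| > R, scale = R/||x|| = 6/8.830399 = 0.679471, proj(x) = scale * x
proj(x) = [4.669121, -1.82336, -3.297677]
Step 3: Dot product.
a^T * proj(x) = 4*4.669121 - 4*(-1.82336) + 5*(-3.297677) = 9.4815


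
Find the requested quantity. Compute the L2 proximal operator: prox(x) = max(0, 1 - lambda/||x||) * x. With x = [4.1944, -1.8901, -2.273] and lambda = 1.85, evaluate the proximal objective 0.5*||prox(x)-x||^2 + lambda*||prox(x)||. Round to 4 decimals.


Step 1: Compute ||x||.
||x|| = 5.1315
Step 2: Compute scaling factor.
scale = max(0, 1 - 1.85/5.1315) = 0.6395
Step 3: prox(x) = [2.6822, -1.2087, -1.4535]
||prox(x)|| = 3.2815
Step 4: Proximal objective.
0.5*||prox-x||^2 = 1.7113
lambda*||prox|| = 6.0708
Total = 7.782


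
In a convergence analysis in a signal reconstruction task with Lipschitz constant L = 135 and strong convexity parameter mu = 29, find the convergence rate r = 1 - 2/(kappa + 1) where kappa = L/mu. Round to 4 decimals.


Step 1: Compute the condition number.
kappa = L/mu = 135/29 = 4.6552
Step 2: Compute the convergence rate.
r = 1 - 2/(kappa + 1) = 1 - 2*mu/(L + mu) = (L - mu)/(L + mu) = 106/164 = 0.6463


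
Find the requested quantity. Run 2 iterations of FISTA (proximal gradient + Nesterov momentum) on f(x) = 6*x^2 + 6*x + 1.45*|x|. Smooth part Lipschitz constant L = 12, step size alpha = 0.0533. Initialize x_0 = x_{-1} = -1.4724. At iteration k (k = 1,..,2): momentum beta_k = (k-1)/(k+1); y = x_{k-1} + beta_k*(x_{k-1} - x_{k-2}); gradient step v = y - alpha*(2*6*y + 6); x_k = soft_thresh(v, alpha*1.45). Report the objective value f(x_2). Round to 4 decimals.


FISTA on f(x) = 6*x^2 + 6*x + 1.45*|x|
L = 12, alpha = 0.0533
Iteration 1: beta = 0.0, y = -1.4724 + 0.0*(-1.4724 + 1.4724) = -1.4724
  grad(y) = -11.6688, v = y - alpha*grad = -0.8505
  prox(v) = soft_thresh(-0.8505, 0.0773) = -0.7732
Iteration 2: beta = 0.3333, y = -0.7732 + 0.3333*(-0.7732 + 1.4724) = -0.5401
  grad(y) = -0.4811, v = y - alpha*grad = -0.5144
  prox(v) = soft_thresh(-0.5144, 0.0773) = -0.4372
f(x_2) = 6*(-0.4372)^2 + 6*(-0.4372) + 1.45*|-0.4372| = -0.8424


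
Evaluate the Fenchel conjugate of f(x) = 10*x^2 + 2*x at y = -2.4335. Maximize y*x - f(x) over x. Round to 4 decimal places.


f*(y) = sup_x {y*x - a*x^2 - b*x} = sup_x {(y-b)*x - a*x^2}
FOC: (y - b) - 2a*x = 0 => x* = (y - b)/(2a)
x* = (-2.4335 - 2)/(2*10) = -0.2217
f*(-2.4335) = (y-b)^2/(4a) = (-2.4335 - 2)^2/(4*10)
= 19.6559/40 = 0.4914


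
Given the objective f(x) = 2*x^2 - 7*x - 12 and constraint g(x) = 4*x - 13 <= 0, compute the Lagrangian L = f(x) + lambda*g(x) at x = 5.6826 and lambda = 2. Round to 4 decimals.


Step 1: Evaluate f(x).
f(5.6826) = 2*5.6826^2 - 7*5.6826 - 12 = 12.8057
Step 2: Evaluate g(x).
g(5.6826) = 4*5.6826 - 13 = 9.7304
Step 3: Compute Lagrangian.
L = 12.8057 + 2*9.7304 = 32.2665


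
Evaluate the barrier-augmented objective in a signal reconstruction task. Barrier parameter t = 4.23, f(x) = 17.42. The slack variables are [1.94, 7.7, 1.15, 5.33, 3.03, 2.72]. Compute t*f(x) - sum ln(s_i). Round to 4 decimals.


Step 1: Compute log-barrier.
ln values: [0.6627, 2.0412, 0.1398, 1.6734, 1.1086, 1.0006]
phi = -(0.6627 + 2.0412 + 0.1398 + 1.6734 + 1.1086 + 1.0006) = -6.6262
Step 2: Compute augmented objective.
t*f(x) = 4.23*17.42 = 73.6866
Total = 73.6866 - 6.6262 = 67.0604


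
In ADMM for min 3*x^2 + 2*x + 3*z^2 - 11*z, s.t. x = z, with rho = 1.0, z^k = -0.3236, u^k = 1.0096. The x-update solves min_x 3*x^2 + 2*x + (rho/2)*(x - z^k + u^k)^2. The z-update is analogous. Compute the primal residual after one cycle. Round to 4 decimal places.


ADMM iteration with rho = 1.0, z^k = -0.3236, u^k = 1.0096
Step 1: x-update.
Minimize 3*x^2 + 2*x + (1.0/2)*(x + 0.3236 + 1.0096)^2
FOC: (2*3 + 1.0)*x = -2 + 1.0*(-0.3236 - 1.0096)
x^{k+1} = -0.4762
Step 2: z-update.
Minimize 3*z^2 - 11*z + (1.0/2)*(-0.4762 - z + 1.0096)^2
FOC: (2*3 + 1.0)*z = 11 + 1.0*(-0.4762 + 1.0096)
z^{k+1} = 1.6476
Step 3: u-update.
u^{k+1} = 1.0096 - 0.4762 - 1.6476 = -1.1142
Step 4: Primal residual = |-0.4762 - 1.6476| = 2.1238


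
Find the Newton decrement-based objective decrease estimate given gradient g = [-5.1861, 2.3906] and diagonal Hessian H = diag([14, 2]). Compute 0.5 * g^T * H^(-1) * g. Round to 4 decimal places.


Step 1: H is diagonal, so H^(-1) * g = [-0.3704, 1.1953].
Step 2: g^T H^(-1) g = sum_i g_i^2 / H_ii
  = (-5.1861)^2/14 + (2.3906)^2/2
  = 1.9211 + 2.8575 = 4.7786
Step 3: Objective decrease = 0.5 * g^T H^(-1) g = 2.3893


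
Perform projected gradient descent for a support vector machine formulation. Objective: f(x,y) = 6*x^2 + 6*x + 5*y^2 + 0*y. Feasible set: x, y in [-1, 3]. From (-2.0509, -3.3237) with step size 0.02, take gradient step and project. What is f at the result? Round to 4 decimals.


Step 1: Compute gradient at (-2.0509, -3.3237).
grad_x = 2*6*-2.0509 + 6 = -18.6108
grad_y = 2*5*-3.3237 + 0 = -33.237
Step 2: Gradient step.
x_raw = -2.0509 - 0.02*-18.6108 = -1.6787
y_raw = -3.3237 - 0.02*-33.237 = -2.659
Step 3: Project onto [-1, 3].
x_proj = clip(-1.6787) = -1.0
y_proj = clip(-2.659) = -1.0
Step 4: Evaluate f.
f(-1.0, -1.0) = 5.0


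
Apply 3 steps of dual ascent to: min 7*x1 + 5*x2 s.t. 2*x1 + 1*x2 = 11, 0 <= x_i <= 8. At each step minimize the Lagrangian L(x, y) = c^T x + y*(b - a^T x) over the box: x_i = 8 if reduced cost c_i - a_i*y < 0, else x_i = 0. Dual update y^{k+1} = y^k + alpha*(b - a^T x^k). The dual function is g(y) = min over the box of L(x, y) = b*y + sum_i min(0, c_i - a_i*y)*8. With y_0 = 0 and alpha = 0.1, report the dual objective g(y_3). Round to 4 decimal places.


Dual ascent for LP: min 7*x1 + 5*x2, 2*x1 + 1*x2 = 11, 0 <= x_i <= 8
Step 1: y^k = 0.0, reduced costs: (7.0, 5.0)
  x^k = (0.0, 0.0), subgradient = b - a^T x = 11.0
  y^{k+1} = 0.0 + 0.1*11.0 = 1.1
Step 2: y^k = 1.1, reduced costs: (4.8, 3.9)
  x^k = (0.0, 0.0), subgradient = b - a^T x = 11.0
  y^{k+1} = 1.1 + 0.1*11.0 = 2.2
Step 3: y^k = 2.2, reduced costs: (2.6, 2.8)
  x^k = (0.0, 0.0), subgradient = b - a^T x = 11.0
  y^{k+1} = 2.2 + 0.1*11.0 = 3.3
Dual objective at y_3 = 3.3: reduced costs (0.4, 1.7), box minimizer x = (0.0, 0.0)
g(y_3) = b*y + (c1 - a1*y)*x1 + (c2 - a2*y)*x2 = 11*3.3 + 0.4*0.0 + 1.7*0.0 = 36.3 + 0.0 + 0.0 = 36.3


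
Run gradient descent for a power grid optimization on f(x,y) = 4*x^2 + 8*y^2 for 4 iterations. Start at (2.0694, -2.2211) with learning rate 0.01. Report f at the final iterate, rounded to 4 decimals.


Gradient descent on f(x,y) = 4*x^2 + 8*y^2.
Starting point: (2.0694, -2.2211), alpha = 0.01
Step 1: grad_x = 2*4*2.0694 = 16.5552, grad_y = 2*8*-2.2211 = -35.5376
  x_1 = 2.0694 - 0.01*16.5552 = 1.9038
  y_1 = -2.2211 - 0.01*-35.5376 = -1.8657
Step 2: grad_x = 2*4*1.9038 = 15.2308, grad_y = 2*8*-1.8657 = -29.8516
  x_2 = 1.9038 - 0.01*15.2308 = 1.7515
  y_2 = -1.8657 - 0.01*-29.8516 = -1.5672
Step 3: grad_x = 2*4*1.7515 = 14.0123, grad_y = 2*8*-1.5672 = -25.0753
  x_3 = 1.7515 - 0.01*14.0123 = 1.6114
  y_3 = -1.5672 - 0.01*-25.0753 = -1.3165
Step 4: grad_x = 2*4*1.6114 = 12.8913, grad_y = 2*8*-1.3165 = -21.0633
  x_4 = 1.6114 - 0.01*12.8913 = 1.4825
  y_4 = -1.3165 - 0.01*-21.0633 = -1.1058
f(1.4825, -1.1058) = 4*1.4825^2 + 8*(-1.1058)^2 = 18.574


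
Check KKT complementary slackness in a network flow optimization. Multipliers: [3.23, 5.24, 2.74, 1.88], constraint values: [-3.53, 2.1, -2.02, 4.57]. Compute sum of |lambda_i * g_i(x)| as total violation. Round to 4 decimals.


KKT complementary slackness check:
lambda_1 * g_1 = 3.23 * -3.53 = -11.4019
lambda_2 * g_2 = 5.24 * 2.1 = 11.004
lambda_3 * g_3 = 2.74 * -2.02 = -5.5348
lambda_4 * g_4 = 1.88 * 4.57 = 8.5916
Total violation = 11.4019 + 11.004 + 5.5348 + 8.5916 = 36.5323


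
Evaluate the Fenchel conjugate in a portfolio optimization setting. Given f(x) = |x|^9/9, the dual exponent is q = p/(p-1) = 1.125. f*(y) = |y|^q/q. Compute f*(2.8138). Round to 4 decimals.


The conjugate exponent q satisfies 1/p + 1/q = 1.
p = 9, so q = 9/(9 - 1) = 1.125
|y|^q = 2.8138^1.125 = 3.2022
f*(2.8138) = 3.2022 / 1.125 = 2.8464


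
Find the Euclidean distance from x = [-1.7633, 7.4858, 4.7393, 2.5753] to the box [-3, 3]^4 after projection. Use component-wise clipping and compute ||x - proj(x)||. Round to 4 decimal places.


Project each component onto [-3, 3].
clip(-1.7633) = -1.7633, clip(7.4858) = 3.0, clip(4.7393) = 3.0, clip(2.5753) = 2.5753
Projection = [-1.7633, 3.0, 3.0, 2.5753]
Squared diffs: [0.0, 20.1224, 3.0252, 0.0]
Distance = sqrt(23.1476) = 4.8112


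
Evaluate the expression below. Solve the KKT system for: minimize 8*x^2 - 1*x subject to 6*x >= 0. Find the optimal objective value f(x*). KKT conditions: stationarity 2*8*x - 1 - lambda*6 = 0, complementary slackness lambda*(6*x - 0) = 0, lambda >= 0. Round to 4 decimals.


Step 1: Try lambda = 0 (constraint inactive).
Stationarity: 2*8*x - 1 = 0
x* = 1/(2*8) = 0.0625
Check constraint: 6*0.0625 = 0.375 >= 0 -- satisfied.
Step 2: Compute optimal value.
f(x*) = 8*0.0625^2 - 1*0.0625 = -0.0313


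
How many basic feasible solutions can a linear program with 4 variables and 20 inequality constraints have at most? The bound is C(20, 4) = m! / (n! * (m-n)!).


Each vertex corresponds to some choice of n active constraints out of m, so the number of vertices is at most C(m, n) = m! / (n!(m-n)!).
m = 20, n = 4
Numerator: 20 * 19 * 18 * 17
Denominator: 4! = 24
C(20, 4) = 4845


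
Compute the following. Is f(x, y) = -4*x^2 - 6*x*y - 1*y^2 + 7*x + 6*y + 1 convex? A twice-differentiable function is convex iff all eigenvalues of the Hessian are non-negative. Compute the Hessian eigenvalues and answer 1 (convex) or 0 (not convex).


The Hessian of f(x,y) = -4*x^2 - 6*x*y - 1*y^2 + 7*x + 6*y + 1 is:
H = [[-8, -6], [-6, -2]]
Trace = -8 - 2 = -10
Determinant = -8*-2 - (-6)^2 = -20
Discriminant = (-10)^2 - 4*-20 = 180.0
Eigenvalues: lambda_1 = -11.7082, lambda_2 = 1.7082
The function is not convex.

0


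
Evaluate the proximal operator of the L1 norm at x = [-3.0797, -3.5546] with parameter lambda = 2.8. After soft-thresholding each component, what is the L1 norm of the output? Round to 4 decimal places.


Soft-thresholding with lambda = 2.8:
prox(-3.0797) = sign(-3.0797)*max(|-3.0797| - 2.8, 0) = -0.2797
prox(-3.5546) = sign(-3.5546)*max(|-3.5546| - 2.8, 0) = -0.7546
prox(x) = [-0.2797, -0.7546]
||prox(x)||_1 = 0.2797 + 0.7546 = 1.0343


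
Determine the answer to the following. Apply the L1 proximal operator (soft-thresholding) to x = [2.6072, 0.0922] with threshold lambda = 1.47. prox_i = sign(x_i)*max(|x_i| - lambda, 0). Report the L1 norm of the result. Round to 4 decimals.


Soft-thresholding with lambda = 1.47:
prox(2.6072) = sign(2.6072)*max(|2.6072| - 1.47, 0) = 1.1372
prox(0.0922) = sign(0.0922)*max(|0.0922| - 1.47, 0) = 0.0
prox(x) = [1.1372, 0.0]
||prox(x)||_1 = 1.1372 + 0.0 = 1.1372


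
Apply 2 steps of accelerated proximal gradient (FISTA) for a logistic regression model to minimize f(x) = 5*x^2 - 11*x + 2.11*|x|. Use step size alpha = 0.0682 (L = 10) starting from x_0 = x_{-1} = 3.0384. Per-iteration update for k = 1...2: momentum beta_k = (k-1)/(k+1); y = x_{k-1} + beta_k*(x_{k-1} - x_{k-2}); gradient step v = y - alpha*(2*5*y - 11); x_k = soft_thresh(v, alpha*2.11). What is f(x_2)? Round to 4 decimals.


FISTA on f(x) = 5*x^2 - 11*x + 2.11*|x|
L = 10, alpha = 0.0682
Iteration 1: beta = 0.0, y = 3.0384 + 0.0*(3.0384 - 3.0384) = 3.0384
  grad(y) = 19.384, v = y - alpha*grad = 1.7164
  prox(v) = soft_thresh(1.7164, 0.1439) = 1.5725
Iteration 2: beta = 0.3333, y = 1.5725 + 0.3333*(1.5725 - 3.0384) = 1.0839
  grad(y) = -0.1612, v = y - alpha*grad = 1.0949
  prox(v) = soft_thresh(1.0949, 0.1439) = 0.951
f(x_2) = 5*0.951^2 - 11*0.951 + 2.11*|0.951| = -3.9324


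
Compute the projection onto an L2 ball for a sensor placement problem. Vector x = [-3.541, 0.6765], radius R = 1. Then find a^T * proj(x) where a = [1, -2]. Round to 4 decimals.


Step 1: Compute ||x|| (intermediates to 6 decimals).
||x|| = sqrt((-3.541)^2 + 0.6765^2) = 3.605043
Step 2: Project.
Since ||x|| > R, scale = R/||x|| = 1/3.605043 = 0.277389, proj(x) = scale * x
proj(x) = [-0.982234, 0.187654]
Step 3: Dot product.
a^T * proj(x) = 1*(-0.982234) - 2*0.187654 = -1.3575


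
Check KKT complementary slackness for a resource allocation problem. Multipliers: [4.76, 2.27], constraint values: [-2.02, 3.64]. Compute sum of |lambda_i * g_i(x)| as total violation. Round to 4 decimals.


KKT complementary slackness check:
lambda_1 * g_1 = 4.76 * -2.02 = -9.6152
lambda_2 * g_2 = 2.27 * 3.64 = 8.2628
Total violation = 9.6152 + 8.2628 = 17.878


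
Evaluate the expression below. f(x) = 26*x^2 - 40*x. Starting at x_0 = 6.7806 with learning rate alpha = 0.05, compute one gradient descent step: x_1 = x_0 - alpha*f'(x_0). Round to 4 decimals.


We compute the gradient at x_0 and apply the update.
f'(x) = 52*x - 40
f'(6.7806) = 52*6.7806 - 40 = 312.5912
x_1 = 6.7806 - 0.05*312.5912 = -8.849


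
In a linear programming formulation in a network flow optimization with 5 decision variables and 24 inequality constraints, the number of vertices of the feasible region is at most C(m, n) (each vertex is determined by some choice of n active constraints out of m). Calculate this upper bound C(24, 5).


Each vertex corresponds to some choice of n active constraints out of m, so the number of vertices is at most C(m, n) = m! / (n!(m-n)!).
m = 24, n = 5
Numerator: 24 * 23 * 22 * 21 * 20
Denominator: 5! = 120
C(24, 5) = 42504


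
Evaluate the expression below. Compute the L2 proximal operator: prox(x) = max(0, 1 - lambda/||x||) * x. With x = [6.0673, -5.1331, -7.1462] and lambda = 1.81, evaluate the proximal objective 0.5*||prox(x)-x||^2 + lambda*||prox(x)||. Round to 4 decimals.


Step 1: Compute ||x||.
||x|| = 10.6878
Step 2: Compute scaling factor.
scale = max(0, 1 - 1.81/10.6878) = 0.8306
Step 3: prox(x) = [5.0398, -4.2638, -5.936]
||prox(x)|| = 8.8778
Step 4: Proximal objective.
0.5*||prox-x||^2 = 1.6381
lambda*||prox|| = 16.0688
Total = 17.7069


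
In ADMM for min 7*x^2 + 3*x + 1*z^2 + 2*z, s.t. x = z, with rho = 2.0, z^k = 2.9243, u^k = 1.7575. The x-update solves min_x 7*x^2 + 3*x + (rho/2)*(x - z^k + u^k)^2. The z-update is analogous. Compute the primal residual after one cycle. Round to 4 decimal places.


ADMM iteration with rho = 2.0, z^k = 2.9243, u^k = 1.7575
Step 1: x-update.
Minimize 7*x^2 + 3*x + (2.0/2)*(x - 2.9243 + 1.7575)^2
FOC: (2*7 + 2.0)*x = -3 + 2.0*(2.9243 - 1.7575)
x^{k+1} = -0.0417
Step 2: z-update.
Minimize 1*z^2 + 2*z + (2.0/2)*(-0.0417 - z + 1.7575)^2
FOC: (2*1 + 2.0)*z = -2 + 2.0*(-0.0417 + 1.7575)
z^{k+1} = 0.3579
Step 3: u-update.
u^{k+1} = 1.7575 - 0.0417 - 0.3579 = 1.3579
Step 4: Primal residual = |-0.0417 - 0.3579| = 0.3996


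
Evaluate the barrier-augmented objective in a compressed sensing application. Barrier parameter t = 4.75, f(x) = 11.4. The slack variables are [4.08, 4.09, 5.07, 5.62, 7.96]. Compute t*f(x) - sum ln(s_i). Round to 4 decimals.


Step 1: Compute log-barrier.
ln values: [1.4061, 1.4085, 1.6233, 1.7263, 2.0744]
phi = -(1.4061 + 1.4085 + 1.6233 + 1.7263 + 2.0744) = -8.2387
Step 2: Compute augmented objective.
t*f(x) = 4.75*11.4 = 54.15
Total = 54.15 - 8.2387 = 45.9113


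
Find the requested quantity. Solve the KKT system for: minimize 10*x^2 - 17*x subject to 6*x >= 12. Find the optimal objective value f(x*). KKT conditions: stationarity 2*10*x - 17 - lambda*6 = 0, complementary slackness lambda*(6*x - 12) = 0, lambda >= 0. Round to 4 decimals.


Step 1: Try lambda = 0 (constraint inactive).
x_unc = 17/(2*10) = 0.85
Check: 6*0.85 = 5.1 < 12 -- violated!
Step 2: Constraint must be active: 6*x = 12
x* = 12/6 = 2.0
lambda = (2*10*2.0 - 17)/6 = 3.8333
Step 3: Compute optimal value.
f(x*) = 10*2.0^2 - 17*2.0 = 6.0


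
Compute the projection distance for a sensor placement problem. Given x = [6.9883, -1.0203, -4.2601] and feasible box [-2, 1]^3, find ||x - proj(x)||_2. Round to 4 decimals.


Project each component onto [-2, 1].
clip(6.9883) = 1.0, clip(-1.0203) = -1.0203, clip(-4.2601) = -2.0
Projection = [1.0, -1.0203, -2.0]
Squared diffs: [35.8597, 0.0, 5.1081]
Distance = sqrt(40.9678) = 6.4006


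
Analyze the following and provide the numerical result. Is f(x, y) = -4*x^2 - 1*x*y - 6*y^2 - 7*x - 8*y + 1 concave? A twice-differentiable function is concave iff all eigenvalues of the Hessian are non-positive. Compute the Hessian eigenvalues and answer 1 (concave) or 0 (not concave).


The Hessian of f(x,y) = -4*x^2 - 1*x*y - 6*y^2 - 7*x - 8*y + 1 is:
H = [[-8, -1], [-1, -12]]
Trace = -8 - 12 = -20
Determinant = -8*-12 - (-1)^2 = 95
Discriminant = (-20)^2 - 4*95 = 20.0
Eigenvalues: lambda_1 = -12.2361, lambda_2 = -7.7639
The function is concave.

1


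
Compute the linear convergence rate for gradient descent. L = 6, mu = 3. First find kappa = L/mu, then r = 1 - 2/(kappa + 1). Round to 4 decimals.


Step 1: Compute the condition number.
kappa = L/mu = 6/3 = 2.0
Step 2: Compute the convergence rate.
r = 1 - 2/(kappa + 1) = 1 - 2*mu/(L + mu) = (L - mu)/(L + mu) = 3/9 = 0.3333


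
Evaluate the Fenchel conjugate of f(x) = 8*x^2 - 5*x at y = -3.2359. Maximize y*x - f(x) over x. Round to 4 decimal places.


f*(y) = sup_x {y*x - a*x^2 - b*x} = sup_x {(y-b)*x - a*x^2}
FOC: (y - b) - 2a*x = 0 => x* = (y - b)/(2a)
x* = (-3.2359 + 5)/(2*8) = 0.1103
f*(-3.2359) = (y-b)^2/(4a) = (-3.2359 + 5)^2/(4*8)
= 3.112/32 = 0.0973


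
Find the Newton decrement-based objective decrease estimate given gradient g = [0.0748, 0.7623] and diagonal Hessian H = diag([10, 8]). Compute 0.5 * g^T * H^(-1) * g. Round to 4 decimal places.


Step 1: H is diagonal, so H^(-1) * g = [0.0075, 0.0953].
Step 2: g^T H^(-1) g = sum_i g_i^2 / H_ii
  = (0.0748)^2/10 + (0.7623)^2/8
  = 0.0006 + 0.0726 = 0.0732
Step 3: Objective decrease = 0.5 * g^T H^(-1) g = 0.0366


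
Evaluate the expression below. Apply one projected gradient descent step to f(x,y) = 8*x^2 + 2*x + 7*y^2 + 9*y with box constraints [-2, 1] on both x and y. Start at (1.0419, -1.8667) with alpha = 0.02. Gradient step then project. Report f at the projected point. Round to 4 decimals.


Step 1: Compute gradient at (1.0419, -1.8667).
grad_x = 2*8*1.0419 + 2 = 18.6704
grad_y = 2*7*-1.8667 + 9 = -17.1338
Step 2: Gradient step.
x_raw = 1.0419 - 0.02*18.6704 = 0.6685
y_raw = -1.8667 - 0.02*-17.1338 = -1.524
Step 3: Project onto [-2, 1].
x_proj = clip(0.6685) = 0.6685
y_proj = clip(-1.524) = -1.524
Step 4: Evaluate f.
f(0.6685, -1.524) = 7.4544


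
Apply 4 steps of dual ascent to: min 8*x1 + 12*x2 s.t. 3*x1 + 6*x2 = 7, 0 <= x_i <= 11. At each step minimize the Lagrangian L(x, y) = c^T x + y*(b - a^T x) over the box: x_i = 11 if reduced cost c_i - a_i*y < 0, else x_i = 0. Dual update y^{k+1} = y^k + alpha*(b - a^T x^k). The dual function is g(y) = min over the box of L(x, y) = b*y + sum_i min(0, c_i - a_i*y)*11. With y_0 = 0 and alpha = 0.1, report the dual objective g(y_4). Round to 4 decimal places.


Dual ascent for LP: min 8*x1 + 12*x2, 3*x1 + 6*x2 = 7, 0 <= x_i <= 11
Step 1: y^k = 0.0, reduced costs: (8.0, 12.0)
  x^k = (0.0, 0.0), subgradient = b - a^T x = 7.0
  y^{k+1} = 0.0 + 0.1*7.0 = 0.7
Step 2: y^k = 0.7, reduced costs: (5.9, 7.8)
  x^k = (0.0, 0.0), subgradient = b - a^T x = 7.0
  y^{k+1} = 0.7 + 0.1*7.0 = 1.4
Step 3: y^k = 1.4, reduced costs: (3.8, 3.6)
  x^k = (0.0, 0.0), subgradient = b - a^T x = 7.0
  y^{k+1} = 1.4 + 0.1*7.0 = 2.1
Step 4: y^k = 2.1, reduced costs: (1.7, -0.6)
  x^k = (0.0, 11.0), subgradient = b - a^T x = -59.0
  y^{k+1} = 2.1 + 0.1*-59.0 = -3.8
Dual objective at y_4 = -3.8: reduced costs (19.4, 34.8), box minimizer x = (0.0, 0.0)
g(y_4) = b*y + (c1 - a1*y)*x1 + (c2 - a2*y)*x2 = 7*(-3.8) + 19.4*0.0 + 34.8*0.0 = -26.6 + 0.0 + 0.0 = -26.6


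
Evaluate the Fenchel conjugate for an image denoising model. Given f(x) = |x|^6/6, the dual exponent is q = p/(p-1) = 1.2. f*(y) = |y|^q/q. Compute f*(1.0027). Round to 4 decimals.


The conjugate exponent q satisfies 1/p + 1/q = 1.
p = 6, so q = 6/(6 - 1) = 1.2
|y|^q = 1.0027^1.2 = 1.0032
f*(1.0027) = 1.0032 / 1.2 = 0.836


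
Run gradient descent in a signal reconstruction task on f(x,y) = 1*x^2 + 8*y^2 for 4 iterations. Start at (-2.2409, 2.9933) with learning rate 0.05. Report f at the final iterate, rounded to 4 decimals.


Gradient descent on f(x,y) = 1*x^2 + 8*y^2.
Starting point: (-2.2409, 2.9933), alpha = 0.05
Step 1: grad_x = 2*1*-2.2409 = -4.4818, grad_y = 2*8*2.9933 = 47.8928
  x_1 = -2.2409 - 0.05*-4.4818 = -2.0168
  y_1 = 2.9933 - 0.05*47.8928 = 0.5987
Step 2: grad_x = 2*1*-2.0168 = -4.0336, grad_y = 2*8*0.5987 = 9.5786
  x_2 = -2.0168 - 0.05*-4.0336 = -1.8151
  y_2 = 0.5987 - 0.05*9.5786 = 0.1197
Step 3: grad_x = 2*1*-1.8151 = -3.6303, grad_y = 2*8*0.1197 = 1.9157
  x_3 = -1.8151 - 0.05*-3.6303 = -1.6336
  y_3 = 0.1197 - 0.05*1.9157 = 0.0239
Step 4: grad_x = 2*1*-1.6336 = -3.2672, grad_y = 2*8*0.0239 = 0.3831
  x_4 = -1.6336 - 0.05*-3.2672 = -1.4703
  y_4 = 0.0239 - 0.05*0.3831 = 0.0048
f(-1.4703, 0.0048) = 1*(-1.4703)^2 + 8*0.0048^2 = 2.1618


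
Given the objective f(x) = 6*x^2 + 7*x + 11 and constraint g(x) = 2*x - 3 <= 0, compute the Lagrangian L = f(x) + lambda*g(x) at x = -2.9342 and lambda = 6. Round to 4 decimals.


Step 1: Evaluate f(x).
f(-2.9342) = 6*(-2.9342)^2 + 7*(-2.9342) + 11 = 42.1178
Step 2: Evaluate g(x).
g(-2.9342) = 2*-2.9342 - 3 = -8.8684
Step 3: Compute Lagrangian.
L = 42.1178 + 6*-8.8684 = -11.0926


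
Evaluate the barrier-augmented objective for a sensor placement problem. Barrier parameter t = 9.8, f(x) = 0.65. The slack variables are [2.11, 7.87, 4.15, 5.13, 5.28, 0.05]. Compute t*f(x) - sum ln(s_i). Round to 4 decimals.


Step 1: Compute log-barrier.
ln values: [0.7467, 2.0631, 1.4231, 1.6351, 1.6639, -2.9957]
phi = -(0.7467 + 2.0631 + 1.4231 + 1.6351 + 1.6639 - 2.9957) = -4.5362
Step 2: Compute augmented objective.
t*f(x) = 9.8*0.65 = 6.37
Total = 6.37 - 4.5362 = 1.8338


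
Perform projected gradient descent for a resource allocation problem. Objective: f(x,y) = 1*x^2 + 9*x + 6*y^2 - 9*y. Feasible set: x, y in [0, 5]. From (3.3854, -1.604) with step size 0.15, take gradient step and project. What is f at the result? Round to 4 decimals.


Step 1: Compute gradient at (3.3854, -1.604).
grad_x = 2*1*3.3854 + 9 = 15.7708
grad_y = 2*6*-1.604 - 9 = -28.248
Step 2: Gradient step.
x_raw = 3.3854 - 0.15*15.7708 = 1.0198
y_raw = -1.604 - 0.15*-28.248 = 2.6332
Step 3: Project onto [0, 5].
x_proj = clip(1.0198) = 1.0198
y_proj = clip(2.6332) = 2.6332
Step 4: Evaluate f.
f(1.0198, 2.6332) = 28.1216


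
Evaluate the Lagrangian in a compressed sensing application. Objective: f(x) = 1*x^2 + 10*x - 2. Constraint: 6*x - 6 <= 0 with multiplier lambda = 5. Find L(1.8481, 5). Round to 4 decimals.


Step 1: Evaluate f(x).
f(1.8481) = 1*1.8481^2 + 10*1.8481 - 2 = 19.8965
Step 2: Evaluate g(x).
g(1.8481) = 6*1.8481 - 6 = 5.0886
Step 3: Compute Lagrangian.
L = 19.8965 + 5*5.0886 = 45.3395


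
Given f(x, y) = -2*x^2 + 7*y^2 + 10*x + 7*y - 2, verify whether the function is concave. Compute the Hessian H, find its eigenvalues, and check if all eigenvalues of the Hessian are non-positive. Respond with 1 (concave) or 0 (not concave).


The Hessian of f(x,y) = -2*x^2 + 7*y^2 + 10*x + 7*y - 2 is:
H = [[-4, 0], [0, 14]]
Trace = -4 + 14 = 10
Determinant = -4*14 - (0)^2 = -56
Discriminant = (10)^2 - 4*-56 = 324.0
Eigenvalues: lambda_1 = -4.0, lambda_2 = 14.0
The function is not concave.

0


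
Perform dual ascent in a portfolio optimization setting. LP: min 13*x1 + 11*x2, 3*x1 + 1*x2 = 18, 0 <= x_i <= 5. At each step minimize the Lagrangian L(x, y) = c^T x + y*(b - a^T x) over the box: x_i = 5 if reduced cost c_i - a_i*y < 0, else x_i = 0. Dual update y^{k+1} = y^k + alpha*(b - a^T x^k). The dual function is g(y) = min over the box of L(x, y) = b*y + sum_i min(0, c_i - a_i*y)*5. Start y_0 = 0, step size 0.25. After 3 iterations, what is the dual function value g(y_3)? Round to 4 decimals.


Dual ascent for LP: min 13*x1 + 11*x2, 3*x1 + 1*x2 = 18, 0 <= x_i <= 5
Step 1: y^k = 0.0, reduced costs: (13.0, 11.0)
  x^k = (0.0, 0.0), subgradient = b - a^T x = 18.0
  y^{k+1} = 0.0 + 0.25*18.0 = 4.5
Step 2: y^k = 4.5, reduced costs: (-0.5, 6.5)
  x^k = (5.0, 0.0), subgradient = b - a^T x = 3.0
  y^{k+1} = 4.5 + 0.25*3.0 = 5.25
Step 3: y^k = 5.25, reduced costs: (-2.75, 5.75)
  x^k = (5.0, 0.0), subgradient = b - a^T x = 3.0
  y^{k+1} = 5.25 + 0.25*3.0 = 6.0
Dual objective at y_3 = 6.0: reduced costs (-5.0, 5.0), box minimizer x = (5.0, 0.0)
g(y_3) = b*y + (c1 - a1*y)*x1 + (c2 - a2*y)*x2 = 18*6.0 + (-5.0)*5.0 + 5.0*0.0 = 108.0 - 25.0 + 0.0 = 83.0


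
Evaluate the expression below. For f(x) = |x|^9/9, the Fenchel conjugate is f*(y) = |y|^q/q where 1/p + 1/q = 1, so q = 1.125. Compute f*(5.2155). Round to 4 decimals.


The conjugate exponent q satisfies 1/p + 1/q = 1.
p = 9, so q = 9/(9 - 1) = 1.125
|y|^q = 5.2155^1.125 = 6.4115
f*(5.2155) = 6.4115 / 1.125 = 5.6991


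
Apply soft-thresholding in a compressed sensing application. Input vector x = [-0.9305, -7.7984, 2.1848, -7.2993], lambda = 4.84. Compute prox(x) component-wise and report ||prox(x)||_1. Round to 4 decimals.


Soft-thresholding with lambda = 4.84:
prox(-0.9305) = sign(-0.9305)*max(|-0.9305| - 4.84, 0) = 0.0
prox(-7.7984) = sign(-7.7984)*max(|-7.7984| - 4.84, 0) = -2.9584
prox(2.1848) = sign(2.1848)*max(|2.1848| - 4.84, 0) = 0.0
prox(-7.2993) = sign(-7.2993)*max(|-7.2993| - 4.84, 0) = -2.4593
prox(x) = [0.0, -2.9584, 0.0, -2.4593]
||prox(x)||_1 = 0.0 + 2.9584 + 0.0 + 2.4593 = 5.4177


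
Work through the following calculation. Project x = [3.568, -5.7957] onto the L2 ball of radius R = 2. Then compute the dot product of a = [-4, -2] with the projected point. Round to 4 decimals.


Step 1: Compute ||x|| (intermediates to 6 decimals).
||x|| = sqrt(3.568^2 + (-5.7957)^2) = 6.805936
Step 2: Project.
Since ||x|| > R, scale = R/||x|| = 2/6.805936 = 0.293861, proj(x) = scale * x
proj(x) = [1.048496, -1.70313]
Step 3: Dot product.
a^T * proj(x) = -4*1.048496 - 2*(-1.70313) = -0.7877


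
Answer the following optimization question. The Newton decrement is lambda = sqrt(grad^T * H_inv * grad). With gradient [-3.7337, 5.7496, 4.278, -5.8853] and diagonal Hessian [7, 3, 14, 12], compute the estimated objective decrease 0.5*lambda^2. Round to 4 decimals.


Step 1: H is diagonal, so H^(-1) * g = [-0.5334, 1.9165, 0.3056, -0.4904].
Step 2: g^T H^(-1) g = sum_i g_i^2 / H_ii
  = (-3.7337)^2/7 + (5.7496)^2/3 + (4.278)^2/14 + (-5.8853)^2/12
  = 1.9915 + 11.0193 + 1.3072 + 2.8864 = 17.2044
Step 3: Objective decrease = 0.5 * g^T H^(-1) g = 8.6022


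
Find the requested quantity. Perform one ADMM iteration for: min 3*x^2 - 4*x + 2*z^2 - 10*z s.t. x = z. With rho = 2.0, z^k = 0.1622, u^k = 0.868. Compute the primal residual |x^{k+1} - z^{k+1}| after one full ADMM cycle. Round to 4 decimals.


ADMM iteration with rho = 2.0, z^k = 0.1622, u^k = 0.868
Step 1: x-update.
Minimize 3*x^2 - 4*x + (2.0/2)*(x - 0.1622 + 0.868)^2
FOC: (2*3 + 2.0)*x = 4 + 2.0*(0.1622 - 0.868)
x^{k+1} = 0.3236
Step 2: z-update.
Minimize 2*z^2 - 10*z + (2.0/2)*(0.3236 - z + 0.868)^2
FOC: (2*2 + 2.0)*z = 10 + 2.0*(0.3236 + 0.868)
z^{k+1} = 2.0639
Step 3: u-update.
u^{k+1} = 0.868 + 0.3236 - 2.0639 = -0.8723
Step 4: Primal residual = |0.3236 - 2.0639| = 1.7403


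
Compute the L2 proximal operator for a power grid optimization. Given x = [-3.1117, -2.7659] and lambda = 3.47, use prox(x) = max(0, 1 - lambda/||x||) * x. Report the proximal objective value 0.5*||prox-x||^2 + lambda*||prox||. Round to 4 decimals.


Step 1: Compute ||x||.
||x|| = 4.1633
Step 2: Compute scaling factor.
scale = max(0, 1 - 3.47/4.1633) = 0.1665
Step 3: prox(x) = [-0.5182, -0.4606]
||prox(x)|| = 0.6933
Step 4: Proximal objective.
0.5*||prox-x||^2 = 6.0205
lambda*||prox|| = 2.4058
Total = 8.4261


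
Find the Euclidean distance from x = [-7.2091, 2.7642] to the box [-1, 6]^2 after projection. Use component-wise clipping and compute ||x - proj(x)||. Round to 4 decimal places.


Project each component onto [-1, 6].
clip(-7.2091) = -1.0, clip(2.7642) = 2.7642
Projection = [-1.0, 2.7642]
Squared diffs: [38.5529, 0.0]
Distance = sqrt(38.5529) = 6.2091


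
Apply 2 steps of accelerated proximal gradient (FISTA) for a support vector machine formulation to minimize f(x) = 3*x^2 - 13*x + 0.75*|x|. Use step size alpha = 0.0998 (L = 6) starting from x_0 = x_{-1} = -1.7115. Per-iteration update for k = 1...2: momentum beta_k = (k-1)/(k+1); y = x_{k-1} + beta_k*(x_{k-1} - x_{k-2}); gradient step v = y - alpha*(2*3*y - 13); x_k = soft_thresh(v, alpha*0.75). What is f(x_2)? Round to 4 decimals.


FISTA on f(x) = 3*x^2 - 13*x + 0.75*|x|
L = 6, alpha = 0.0998
Iteration 1: beta = 0.0, y = -1.7115 + 0.0*(-1.7115 + 1.7115) = -1.7115
  grad(y) = -23.269, v = y - alpha*grad = 0.6107
  prox(v) = soft_thresh(0.6107, 0.0749) = 0.5359
Iteration 2: beta = 0.3333, y = 0.5359 + 0.3333*(0.5359 + 1.7115) = 1.285
  grad(y) = -5.2898, v = y - alpha*grad = 1.813
  prox(v) = soft_thresh(1.813, 0.0749) = 1.7381
f(x_2) = 3*1.7381^2 - 13*1.7381 + 0.75*|1.7381| = -12.2288


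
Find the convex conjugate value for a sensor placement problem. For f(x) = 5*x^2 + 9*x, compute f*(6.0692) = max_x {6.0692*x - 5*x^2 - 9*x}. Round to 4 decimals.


f*(y) = sup_x {y*x - a*x^2 - b*x} = sup_x {(y-b)*x - a*x^2}
FOC: (y - b) - 2a*x = 0 => x* = (y - b)/(2a)
x* = (6.0692 - 9)/(2*5) = -0.2931
f*(6.0692) = (y-b)^2/(4a) = (6.0692 - 9)^2/(4*5)
= 8.5896/20 = 0.4295


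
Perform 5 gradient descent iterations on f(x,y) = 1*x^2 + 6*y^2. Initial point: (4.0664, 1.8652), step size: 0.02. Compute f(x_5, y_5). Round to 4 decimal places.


Gradient descent on f(x,y) = 1*x^2 + 6*y^2.
Starting point: (4.0664, 1.8652), alpha = 0.02
Step 1: grad_x = 2*1*4.0664 = 8.1328, grad_y = 2*6*1.8652 = 22.3824
  x_1 = 4.0664 - 0.02*8.1328 = 3.9037
  y_1 = 1.8652 - 0.02*22.3824 = 1.4176
Step 2: grad_x = 2*1*3.9037 = 7.8075, grad_y = 2*6*1.4176 = 17.0106
  x_2 = 3.9037 - 0.02*7.8075 = 3.7476
  y_2 = 1.4176 - 0.02*17.0106 = 1.0773
Step 3: grad_x = 2*1*3.7476 = 7.4952, grad_y = 2*6*1.0773 = 12.9281
  x_3 = 3.7476 - 0.02*7.4952 = 3.5977
  y_3 = 1.0773 - 0.02*12.9281 = 0.8188
Step 4: grad_x = 2*1*3.5977 = 7.1954, grad_y = 2*6*0.8188 = 9.8253
  x_4 = 3.5977 - 0.02*7.1954 = 3.4538
  y_4 = 0.8188 - 0.02*9.8253 = 0.6223
Step 5: grad_x = 2*1*3.4538 = 6.9076, grad_y = 2*6*0.6223 = 7.4673
  x_5 = 3.4538 - 0.02*6.9076 = 3.3156
  y_5 = 0.6223 - 0.02*7.4673 = 0.4729
f(3.3156, 0.4729) = 1*3.3156^2 + 6*0.4729^2 = 12.3354


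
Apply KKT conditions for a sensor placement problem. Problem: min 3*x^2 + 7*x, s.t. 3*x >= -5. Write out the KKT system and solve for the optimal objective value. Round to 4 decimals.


Step 1: Try lambda = 0 (constraint inactive).
Stationarity: 2*3*x + 7 = 0
x* = -7/(2*3) = -7/6 = -1.1667 (rounded; the exact value -7/6 is used below)
Check constraint: 3*-1.1667 = -3.5001 >= -5 -- satisfied.
Step 2: Compute optimal value.
f(x*) = 3*(-7/6)^2 + 7*(-7/6) = -4.0833


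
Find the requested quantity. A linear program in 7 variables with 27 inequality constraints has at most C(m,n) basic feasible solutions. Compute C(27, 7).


Each vertex corresponds to some choice of n active constraints out of m, so the number of vertices is at most C(m, n) = m! / (n!(m-n)!).
m = 27, n = 7
Numerator: 27 * 26 * 25 * 24 * 23 * 22 * 21
Denominator: 7! = 5040
C(27, 7) = 888030


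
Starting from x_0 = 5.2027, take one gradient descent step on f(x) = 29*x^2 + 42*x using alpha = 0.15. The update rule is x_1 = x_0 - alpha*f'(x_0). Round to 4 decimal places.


We compute the gradient at x_0 and apply the update.
f'(x) = 58*x + 42
f'(5.2027) = 58*5.2027 + 42 = 343.7566
x_1 = 5.2027 - 0.15*343.7566 = -46.3608


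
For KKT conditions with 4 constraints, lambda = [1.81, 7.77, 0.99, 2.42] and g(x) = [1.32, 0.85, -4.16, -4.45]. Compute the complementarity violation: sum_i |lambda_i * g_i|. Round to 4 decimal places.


KKT complementary slackness check:
lambda_1 * g_1 = 1.81 * 1.32 = 2.3892
lambda_2 * g_2 = 7.77 * 0.85 = 6.6045
lambda_3 * g_3 = 0.99 * -4.16 = -4.1184
lambda_4 * g_4 = 2.42 * -4.45 = -10.769
Total violation = 2.3892 + 6.6045 + 4.1184 + 10.769 = 23.8811


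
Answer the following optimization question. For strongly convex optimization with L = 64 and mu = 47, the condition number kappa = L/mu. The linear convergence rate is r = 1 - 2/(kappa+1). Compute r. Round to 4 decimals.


Step 1: Compute the condition number.
kappa = L/mu = 64/47 = 1.3617
Step 2: Compute the convergence rate.
r = 1 - 2/(kappa + 1) = 1 - 2*mu/(L + mu) = (L - mu)/(L + mu) = 17/111 = 0.1532


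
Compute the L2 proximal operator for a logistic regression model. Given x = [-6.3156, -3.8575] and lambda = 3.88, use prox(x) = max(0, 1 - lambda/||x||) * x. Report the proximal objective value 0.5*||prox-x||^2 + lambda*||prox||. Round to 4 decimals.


Step 1: Compute ||x||.
||x|| = 7.4005
Step 2: Compute scaling factor.
scale = max(0, 1 - 3.88/7.4005) = 0.4757
Step 3: prox(x) = [-3.0044, -1.8351]
||prox(x)|| = 3.5205
Step 4: Proximal objective.
0.5*||prox-x||^2 = 7.5272
lambda*||prox|| = 13.6595
Total = 21.1867


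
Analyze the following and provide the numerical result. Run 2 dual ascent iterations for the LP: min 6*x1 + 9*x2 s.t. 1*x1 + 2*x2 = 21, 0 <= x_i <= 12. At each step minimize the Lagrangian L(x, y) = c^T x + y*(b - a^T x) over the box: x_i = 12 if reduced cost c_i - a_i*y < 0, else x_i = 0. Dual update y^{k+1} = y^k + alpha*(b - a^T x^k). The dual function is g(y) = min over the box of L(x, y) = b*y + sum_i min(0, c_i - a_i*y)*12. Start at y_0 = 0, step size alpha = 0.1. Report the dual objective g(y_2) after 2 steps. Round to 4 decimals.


Dual ascent for LP: min 6*x1 + 9*x2, 1*x1 + 2*x2 = 21, 0 <= x_i <= 12
Step 1: y^k = 0.0, reduced costs: (6.0, 9.0)
  x^k = (0.0, 0.0), subgradient = b - a^T x = 21.0
  y^{k+1} = 0.0 + 0.1*21.0 = 2.1
Step 2: y^k = 2.1, reduced costs: (3.9, 4.8)
  x^k = (0.0, 0.0), subgradient = b - a^T x = 21.0
  y^{k+1} = 2.1 + 0.1*21.0 = 4.2
Dual objective at y_2 = 4.2: reduced costs (1.8, 0.6), box minimizer x = (0.0, 0.0)
g(y_2) = b*y + (c1 - a1*y)*x1 + (c2 - a2*y)*x2 = 21*4.2 + 1.8*0.0 + 0.6*0.0 = 88.2 + 0.0 + 0.0 = 88.2


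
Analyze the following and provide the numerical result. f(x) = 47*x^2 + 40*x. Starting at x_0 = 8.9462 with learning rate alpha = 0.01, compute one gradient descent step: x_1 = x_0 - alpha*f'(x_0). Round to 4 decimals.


We compute the gradient at x_0 and apply the update.
f'(x) = 94*x + 40
f'(8.9462) = 94*8.9462 + 40 = 880.9428
x_1 = 8.9462 - 0.01*880.9428 = 0.1368


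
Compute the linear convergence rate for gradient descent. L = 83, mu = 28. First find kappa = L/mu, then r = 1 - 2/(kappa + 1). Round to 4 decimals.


Step 1: Compute the condition number.
kappa = L/mu = 83/28 = 2.9643
Step 2: Compute the convergence rate.
r = 1 - 2/(kappa + 1) = 1 - 2*mu/(L + mu) = (L - mu)/(L + mu) = 55/111 = 0.4955


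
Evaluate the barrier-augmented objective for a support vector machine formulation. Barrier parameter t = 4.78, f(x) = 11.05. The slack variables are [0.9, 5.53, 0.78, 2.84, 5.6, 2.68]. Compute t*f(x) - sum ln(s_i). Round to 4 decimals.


Step 1: Compute log-barrier.
ln values: [-0.1054, 1.7102, -0.2485, 1.0438, 1.7228, 0.9858]
phi = -(-0.1054 + 1.7102 - 0.2485 + 1.0438 + 1.7228 + 0.9858) = -5.1088
Step 2: Compute augmented objective.
t*f(x) = 4.78*11.05 = 52.819
Total = 52.819 - 5.1088 = 47.7102


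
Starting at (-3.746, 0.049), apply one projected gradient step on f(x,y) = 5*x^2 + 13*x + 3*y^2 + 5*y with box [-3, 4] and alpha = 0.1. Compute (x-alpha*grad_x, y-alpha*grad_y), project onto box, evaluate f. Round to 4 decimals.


Step 1: Compute gradient at (-3.746, 0.049).
grad_x = 2*5*-3.746 + 13 = -24.46
grad_y = 2*3*0.049 + 5 = 5.294
Step 2: Gradient step.
x_raw = -3.746 - 0.1*-24.46 = -1.3
y_raw = 0.049 - 0.1*5.294 = -0.4804
Step 3: Project onto [-3, 4].
x_proj = clip(-1.3) = -1.3
y_proj = clip(-0.4804) = -0.4804
Step 4: Evaluate f.
f(-1.3, -0.4804) = -10.1596


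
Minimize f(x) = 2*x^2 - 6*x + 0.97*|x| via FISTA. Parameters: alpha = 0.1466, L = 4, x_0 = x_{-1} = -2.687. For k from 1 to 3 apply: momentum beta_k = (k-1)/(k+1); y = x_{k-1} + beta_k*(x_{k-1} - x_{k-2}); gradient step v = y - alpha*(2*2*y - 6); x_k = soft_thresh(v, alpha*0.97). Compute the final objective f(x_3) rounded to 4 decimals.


FISTA on f(x) = 2*x^2 - 6*x + 0.97*|x|
L = 4, alpha = 0.1466
Iteration 1: beta = 0.0, y = -2.687 + 0.0*(-2.687 + 2.687) = -2.687
  grad(y) = -16.748, v = y - alpha*grad = -0.2317
  prox(v) = soft_thresh(-0.2317, 0.1422) = -0.0895
Iteration 2: beta = 0.3333, y = -0.0895 + 0.3333*(-0.0895 + 2.687) = 0.7763
  grad(y) = -2.8949, v = y - alpha*grad = 1.2007
  prox(v) = soft_thresh(1.2007, 0.1422) = 1.0585
Iteration 3: beta = 0.5, y = 1.0585 + 0.5*(1.0585 + 0.0895) = 1.6325
  grad(y) = 0.5299, v = y - alpha*grad = 1.5548
  prox(v) = soft_thresh(1.5548, 0.1422) = 1.4126
f(x_3) = 2*1.4126^2 - 6*1.4126 + 0.97*|1.4126| = -3.1145
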